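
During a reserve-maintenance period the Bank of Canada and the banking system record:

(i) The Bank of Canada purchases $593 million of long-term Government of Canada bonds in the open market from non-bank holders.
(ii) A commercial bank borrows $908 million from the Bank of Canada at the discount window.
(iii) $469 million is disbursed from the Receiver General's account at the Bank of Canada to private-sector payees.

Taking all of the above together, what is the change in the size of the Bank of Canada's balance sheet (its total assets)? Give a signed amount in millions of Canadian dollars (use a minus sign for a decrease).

+$1501 million

Asset purchase (from non-banks) $593 million: a Bank of Canada asset is acquired → +$593M.
Discount-window loan $908 million: a Bank of Canada asset is acquired → +$908M.
Government spending $469 million: only the composition of liabilities changes → 0.
Net: 593 + 908 + 0 = +$1501 million.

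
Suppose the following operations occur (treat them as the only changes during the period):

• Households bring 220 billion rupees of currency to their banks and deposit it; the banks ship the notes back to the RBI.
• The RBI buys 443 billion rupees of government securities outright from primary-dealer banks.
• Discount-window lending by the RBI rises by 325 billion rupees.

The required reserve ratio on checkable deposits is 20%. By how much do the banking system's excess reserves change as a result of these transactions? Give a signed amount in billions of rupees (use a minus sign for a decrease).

Currency deposit 220 billion rupees: reserves +220B, deposits +220B.
OMO purchase (from banks) 443 billion rupees: reserves +443B, deposits 0.
Discount-window loan 325 billion rupees: reserves +325B, deposits 0.
Totals: Δreserves = +988B, Δdeposits = +220B.
Δrequired reserves = 20% × +220B = +44B.
Δexcess reserves = Δreserves − Δrequired = +988B − (+44B) = +944 billion.

+944 billion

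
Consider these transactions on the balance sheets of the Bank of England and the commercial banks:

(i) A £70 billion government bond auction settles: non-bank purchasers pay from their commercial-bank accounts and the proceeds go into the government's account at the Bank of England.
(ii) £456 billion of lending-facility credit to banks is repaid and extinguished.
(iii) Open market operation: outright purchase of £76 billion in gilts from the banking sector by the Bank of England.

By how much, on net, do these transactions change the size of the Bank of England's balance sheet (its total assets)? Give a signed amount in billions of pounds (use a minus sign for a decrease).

Government account inflow £70 billion: only the composition of liabilities changes → 0.
Discount-window repayment £456 billion: a Bank of England asset is shed → −£456B.
OMO purchase (from banks) £76 billion: a Bank of England asset is acquired → +£76B.
Net: 0 − 456 + 76 = -£380 billion.

-£380 billion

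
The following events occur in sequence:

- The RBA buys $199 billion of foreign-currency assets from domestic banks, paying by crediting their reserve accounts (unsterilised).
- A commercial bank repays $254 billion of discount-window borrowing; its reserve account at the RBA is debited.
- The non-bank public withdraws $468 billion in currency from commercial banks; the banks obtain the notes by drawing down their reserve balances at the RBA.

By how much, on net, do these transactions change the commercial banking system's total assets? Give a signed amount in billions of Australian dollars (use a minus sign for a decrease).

-$722 billion

FX purchase $199 billion: just an asset swap on bank balance sheets → 0.
Discount-window repayment $254 billion: bank balance sheets shrink → −$254B.
Currency withdrawal $468 billion: bank balance sheets shrink → −$468B.
Net: 0 − 254 − 468 = -$722 billion.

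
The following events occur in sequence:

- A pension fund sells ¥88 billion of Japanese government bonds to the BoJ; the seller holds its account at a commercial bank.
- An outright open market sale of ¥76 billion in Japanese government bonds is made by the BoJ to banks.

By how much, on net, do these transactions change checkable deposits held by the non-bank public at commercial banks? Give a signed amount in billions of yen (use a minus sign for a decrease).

+¥88 billion

BoJ balance sheet:
  Assets:      Securities +¥12B
  Liabilities: Bank reserves +¥12B
Commercial banking system:
  Assets:      Reserves at CB +¥12B, Securities +¥76B
  Liabilities: Checkable deposits +¥88B
So the change in checkable deposits held by the non-bank public at commercial banks is +¥88 billion.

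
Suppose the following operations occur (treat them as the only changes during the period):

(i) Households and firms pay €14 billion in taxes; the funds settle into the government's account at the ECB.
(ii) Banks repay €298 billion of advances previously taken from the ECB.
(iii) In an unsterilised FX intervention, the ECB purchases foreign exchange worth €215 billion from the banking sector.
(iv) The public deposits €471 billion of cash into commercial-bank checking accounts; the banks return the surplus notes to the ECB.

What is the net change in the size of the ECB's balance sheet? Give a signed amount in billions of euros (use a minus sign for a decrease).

-€83 billion

ECB balance sheet:
  Assets:      Loans to banks −€298B, Foreign assets +€215B
  Liabilities: Bank reserves +€374B, Currency in circulation −€471B, Government deposits +€14B
Commercial banking system:
  Assets:      Reserves at CB +€374B, Foreign assets −€215B
  Liabilities: Checkable deposits +€457B, Borrowings from CB −€298B
Change in total ECB assets = -€83 billion.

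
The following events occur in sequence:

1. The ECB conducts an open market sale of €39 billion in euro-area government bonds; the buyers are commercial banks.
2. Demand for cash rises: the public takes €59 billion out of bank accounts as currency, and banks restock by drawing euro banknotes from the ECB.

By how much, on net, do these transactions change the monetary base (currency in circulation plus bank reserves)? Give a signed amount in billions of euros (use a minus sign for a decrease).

-€39 billion

ECB balance sheet:
  Assets:      Securities −€39B
  Liabilities: Bank reserves −€98B, Currency in circulation +€59B
Monetary base = currency + reserves: +€59B + (−€98B) = -€39 billion.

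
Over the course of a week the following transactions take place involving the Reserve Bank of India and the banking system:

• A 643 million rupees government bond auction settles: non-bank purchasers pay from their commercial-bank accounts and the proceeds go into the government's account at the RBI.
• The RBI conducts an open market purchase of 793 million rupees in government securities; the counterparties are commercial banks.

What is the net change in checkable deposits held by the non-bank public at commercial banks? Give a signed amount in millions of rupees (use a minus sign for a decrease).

Government account inflow 643 million rupees: non-bank counterparties' bank balances fall → −643M.
OMO purchase (from banks) 793 million rupees: the counterparty is a bank, so public deposits are unchanged → 0.
Net: −643 + 0 = -643 million.

-643 million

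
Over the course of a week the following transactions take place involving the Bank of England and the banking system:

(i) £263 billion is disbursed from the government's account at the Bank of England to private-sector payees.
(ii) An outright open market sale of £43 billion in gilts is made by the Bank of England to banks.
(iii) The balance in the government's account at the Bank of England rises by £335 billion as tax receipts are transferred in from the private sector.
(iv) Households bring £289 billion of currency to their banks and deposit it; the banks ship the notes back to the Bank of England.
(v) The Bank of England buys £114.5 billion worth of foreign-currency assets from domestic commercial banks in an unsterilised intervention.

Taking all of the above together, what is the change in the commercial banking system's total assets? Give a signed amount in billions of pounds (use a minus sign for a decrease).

Bank of England balance sheet:
  Assets:      Securities −£43B, Foreign assets +£114.5B
  Liabilities: Bank reserves +£288.5B, Currency in circulation −£289B, Government deposits +£72B
Commercial banking system:
  Assets:      Reserves at CB +£288.5B, Securities +£43B, Foreign assets −£114.5B
  Liabilities: Checkable deposits +£217B
Change in total bank assets = +£217 billion.

+£217 billion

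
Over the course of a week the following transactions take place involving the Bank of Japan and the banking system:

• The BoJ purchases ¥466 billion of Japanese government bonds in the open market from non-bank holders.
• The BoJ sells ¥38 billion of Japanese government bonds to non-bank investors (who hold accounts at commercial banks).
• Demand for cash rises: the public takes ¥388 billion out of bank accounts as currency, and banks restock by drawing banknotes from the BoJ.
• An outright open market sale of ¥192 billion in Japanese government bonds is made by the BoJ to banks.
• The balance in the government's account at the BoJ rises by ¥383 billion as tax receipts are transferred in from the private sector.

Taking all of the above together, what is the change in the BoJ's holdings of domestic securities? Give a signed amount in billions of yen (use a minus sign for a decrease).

+¥236 billion

BoJ balance sheet:
  Assets:      Securities +¥236B
  Liabilities: Bank reserves −¥535B, Currency in circulation +¥388B, Government deposits +¥383B
Commercial banking system:
  Assets:      Reserves at CB −¥535B, Securities +¥192B
  Liabilities: Checkable deposits −¥343B
So the change in the BoJ's holdings of domestic securities is +¥236 billion.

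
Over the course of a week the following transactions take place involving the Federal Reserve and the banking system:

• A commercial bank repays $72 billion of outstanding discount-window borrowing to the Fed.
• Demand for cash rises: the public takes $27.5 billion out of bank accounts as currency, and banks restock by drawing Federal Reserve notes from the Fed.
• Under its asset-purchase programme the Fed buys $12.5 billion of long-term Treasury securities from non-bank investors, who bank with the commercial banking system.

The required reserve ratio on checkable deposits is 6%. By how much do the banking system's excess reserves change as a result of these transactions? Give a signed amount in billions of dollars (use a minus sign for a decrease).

-$86.1 billion

Discount-window repayment $72 billion: reserves −$72B, deposits 0.
Currency withdrawal $27.5 billion: reserves −$27.5B, deposits −$27.5B.
Asset purchase (from non-banks) $12.5 billion: reserves +$12.5B, deposits +$12.5B.
Totals: Δreserves = −$87B, Δdeposits = −$15B.
Δrequired reserves = 6% × −$15B = −$0.9B.
Δexcess reserves = Δreserves − Δrequired = −$87B − (−$0.9B) = -$86.1 billion.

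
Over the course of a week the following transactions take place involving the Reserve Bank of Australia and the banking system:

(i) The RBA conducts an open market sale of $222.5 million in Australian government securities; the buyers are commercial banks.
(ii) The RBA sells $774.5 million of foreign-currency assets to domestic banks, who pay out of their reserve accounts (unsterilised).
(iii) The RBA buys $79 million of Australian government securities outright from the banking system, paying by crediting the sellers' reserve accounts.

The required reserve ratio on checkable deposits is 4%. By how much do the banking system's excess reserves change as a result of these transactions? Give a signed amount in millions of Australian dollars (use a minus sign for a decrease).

OMO sale (to banks) $222.5 million: reserves −$222.5M, deposits 0.
FX sale $774.5 million: reserves −$774.5M, deposits 0.
OMO purchase (from banks) $79 million: reserves +$79M, deposits 0.
Totals: Δreserves = −$918M, Δdeposits = 0.
Δrequired reserves = 4% × 0 = 0.
Δexcess reserves = Δreserves − Δrequired = −$918M − (0) = -$918 million.

-$918 million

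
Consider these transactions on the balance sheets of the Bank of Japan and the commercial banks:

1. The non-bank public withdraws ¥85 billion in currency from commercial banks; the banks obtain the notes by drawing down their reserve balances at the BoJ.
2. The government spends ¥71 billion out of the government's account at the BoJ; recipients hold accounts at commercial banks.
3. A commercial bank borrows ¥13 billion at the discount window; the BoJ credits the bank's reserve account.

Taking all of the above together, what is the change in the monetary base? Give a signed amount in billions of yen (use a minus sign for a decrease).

+¥84 billion

BoJ balance sheet:
  Assets:      Loans to banks +¥13B
  Liabilities: Bank reserves −¥1B, Currency in circulation +¥85B, Government deposits −¥71B
Monetary base = currency + reserves: +¥85B + (−¥1B) = +¥84 billion.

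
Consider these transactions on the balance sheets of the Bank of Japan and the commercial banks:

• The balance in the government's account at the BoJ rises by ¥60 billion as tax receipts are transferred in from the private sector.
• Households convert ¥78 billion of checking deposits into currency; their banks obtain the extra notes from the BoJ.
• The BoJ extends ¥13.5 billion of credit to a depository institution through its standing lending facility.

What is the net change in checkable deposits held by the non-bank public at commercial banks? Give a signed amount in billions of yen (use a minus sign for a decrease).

Government account inflow ¥60 billion: non-bank counterparties' bank balances fall → −¥60B.
Currency withdrawal ¥78 billion: non-bank counterparties' bank balances fall → −¥78B.
Discount-window loan ¥13.5 billion: the counterparty is a bank, so public deposits are unchanged → 0.
Net: −60 − 78 + 0 = -¥138 billion.

-¥138 billion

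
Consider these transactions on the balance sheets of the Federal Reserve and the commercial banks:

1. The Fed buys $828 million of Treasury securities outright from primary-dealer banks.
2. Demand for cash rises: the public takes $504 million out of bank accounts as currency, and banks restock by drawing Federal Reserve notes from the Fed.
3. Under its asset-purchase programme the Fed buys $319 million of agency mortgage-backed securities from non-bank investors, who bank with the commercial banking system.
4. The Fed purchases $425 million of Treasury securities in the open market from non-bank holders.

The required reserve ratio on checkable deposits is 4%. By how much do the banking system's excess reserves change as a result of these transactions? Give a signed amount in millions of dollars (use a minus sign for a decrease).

OMO purchase (from banks) $828 million: reserves +$828M, deposits 0.
Currency withdrawal $504 million: reserves −$504M, deposits −$504M.
Asset purchase (from non-banks) $319 million: reserves +$319M, deposits +$319M.
Asset purchase (from non-banks) $425 million: reserves +$425M, deposits +$425M.
Totals: Δreserves = +$1068M, Δdeposits = +$240M.
Δrequired reserves = 4% × +$240M = +$9.6M.
Δexcess reserves = Δreserves − Δrequired = +$1068M − (+$9.6M) = +$1058.4 million.

+$1058.4 million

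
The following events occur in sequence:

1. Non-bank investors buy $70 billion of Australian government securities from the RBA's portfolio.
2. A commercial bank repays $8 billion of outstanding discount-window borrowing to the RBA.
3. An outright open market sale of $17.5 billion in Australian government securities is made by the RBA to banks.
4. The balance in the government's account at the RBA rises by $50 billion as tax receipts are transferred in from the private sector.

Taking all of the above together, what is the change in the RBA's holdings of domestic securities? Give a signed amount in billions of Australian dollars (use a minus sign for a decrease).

-$87.5 billion

Asset sale (to non-banks) $70 billion: securities removed from the RBA's portfolio → −$70B.
Discount-window repayment $8 billion: the RBA's securities portfolio is untouched → 0.
OMO sale (to banks) $17.5 billion: securities removed from the RBA's portfolio → −$17.5B.
Government account inflow $50 billion: the RBA's securities portfolio is untouched → 0.
Net: −70 + 0 − 17.5 + 0 = -$87.5 billion.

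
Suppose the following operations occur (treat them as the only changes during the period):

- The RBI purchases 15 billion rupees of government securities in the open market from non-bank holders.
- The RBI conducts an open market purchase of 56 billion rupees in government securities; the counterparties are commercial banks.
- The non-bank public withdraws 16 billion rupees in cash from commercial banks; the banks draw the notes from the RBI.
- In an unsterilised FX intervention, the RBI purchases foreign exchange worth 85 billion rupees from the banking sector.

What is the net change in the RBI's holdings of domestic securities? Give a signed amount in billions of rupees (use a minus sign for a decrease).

Asset purchase (from non-banks) 15 billion rupees: securities added to the RBI's portfolio → +15B.
OMO purchase (from banks) 56 billion rupees: securities added to the RBI's portfolio → +56B.
Currency withdrawal 16 billion rupees: the RBI's securities portfolio is untouched → 0.
FX purchase 85 billion rupees: the RBI's securities portfolio is untouched → 0.
Net: 15 + 56 + 0 + 0 = +71 billion.

+71 billion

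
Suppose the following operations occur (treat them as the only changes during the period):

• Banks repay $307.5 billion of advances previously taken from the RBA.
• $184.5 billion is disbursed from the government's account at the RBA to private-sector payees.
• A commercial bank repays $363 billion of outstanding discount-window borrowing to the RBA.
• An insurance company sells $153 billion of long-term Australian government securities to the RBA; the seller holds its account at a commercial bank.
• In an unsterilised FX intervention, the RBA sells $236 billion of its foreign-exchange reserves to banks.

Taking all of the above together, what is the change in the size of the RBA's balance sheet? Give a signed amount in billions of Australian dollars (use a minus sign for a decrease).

-$753.5 billion

RBA balance sheet:
  Assets:      Securities +$153B, Loans to banks −$670.5B, Foreign assets −$236B
  Liabilities: Bank reserves −$569B, Government deposits −$184.5B
Commercial banking system:
  Assets:      Reserves at CB −$569B, Foreign assets +$236B
  Liabilities: Checkable deposits +$337.5B, Borrowings from CB −$670.5B
Change in total RBA assets = -$753.5 billion.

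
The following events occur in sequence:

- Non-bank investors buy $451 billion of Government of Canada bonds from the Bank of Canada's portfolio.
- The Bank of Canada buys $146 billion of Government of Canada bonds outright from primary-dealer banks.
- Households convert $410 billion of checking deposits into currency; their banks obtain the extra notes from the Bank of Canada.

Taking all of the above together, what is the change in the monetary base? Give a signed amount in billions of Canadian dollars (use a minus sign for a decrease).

Bank of Canada balance sheet:
  Assets:      Securities −$305B
  Liabilities: Bank reserves −$715B, Currency in circulation +$410B
Monetary base = currency + reserves: +$410B + (−$715B) = -$305 billion.

-$305 billion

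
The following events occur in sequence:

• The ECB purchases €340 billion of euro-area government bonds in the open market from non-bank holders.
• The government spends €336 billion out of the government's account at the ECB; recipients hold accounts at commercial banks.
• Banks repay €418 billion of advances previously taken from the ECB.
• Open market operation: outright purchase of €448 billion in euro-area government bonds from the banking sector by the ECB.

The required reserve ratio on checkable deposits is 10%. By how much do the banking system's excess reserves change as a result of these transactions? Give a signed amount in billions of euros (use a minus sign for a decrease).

+€638.4 billion

Asset purchase (from non-banks) €340 billion: reserves +€340B, deposits +€340B.
Government spending €336 billion: reserves +€336B, deposits +€336B.
Discount-window repayment €418 billion: reserves −€418B, deposits 0.
OMO purchase (from banks) €448 billion: reserves +€448B, deposits 0.
Totals: Δreserves = +€706B, Δdeposits = +€676B.
Δrequired reserves = 10% × +€676B = +€67.6B.
Δexcess reserves = Δreserves − Δrequired = +€706B − (+€67.6B) = +€638.4 billion.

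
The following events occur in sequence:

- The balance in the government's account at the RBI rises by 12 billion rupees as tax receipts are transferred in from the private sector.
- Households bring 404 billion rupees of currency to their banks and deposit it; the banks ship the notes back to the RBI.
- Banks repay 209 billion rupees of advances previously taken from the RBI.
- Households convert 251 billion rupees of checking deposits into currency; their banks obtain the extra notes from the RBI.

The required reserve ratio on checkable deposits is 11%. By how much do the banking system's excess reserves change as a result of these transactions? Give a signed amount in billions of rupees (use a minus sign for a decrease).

Government account inflow 12 billion rupees: reserves −12B, deposits −12B.
Currency deposit 404 billion rupees: reserves +404B, deposits +404B.
Discount-window repayment 209 billion rupees: reserves −209B, deposits 0.
Currency withdrawal 251 billion rupees: reserves −251B, deposits −251B.
Totals: Δreserves = −68B, Δdeposits = +141B.
Δrequired reserves = 11% × +141B = +15.51B.
Δexcess reserves = Δreserves − Δrequired = −68B − (+15.51B) = -83.51 billion.

-83.51 billion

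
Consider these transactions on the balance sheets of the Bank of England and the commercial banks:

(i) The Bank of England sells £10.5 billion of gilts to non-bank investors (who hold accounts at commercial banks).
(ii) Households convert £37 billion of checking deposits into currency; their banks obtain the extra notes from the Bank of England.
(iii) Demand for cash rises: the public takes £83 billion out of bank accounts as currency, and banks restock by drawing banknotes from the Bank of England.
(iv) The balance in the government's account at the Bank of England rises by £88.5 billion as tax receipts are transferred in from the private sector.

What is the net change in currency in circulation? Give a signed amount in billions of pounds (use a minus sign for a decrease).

+£120 billion

Asset sale (to non-banks) £10.5 billion: no currency enters or leaves circulation → 0.
Currency withdrawal £37 billion: notes leave the central bank → +£37B.
Currency withdrawal £83 billion: notes leave the central bank → +£83B.
Government account inflow £88.5 billion: no currency enters or leaves circulation → 0.
Net: 0 + 37 + 83 + 0 = +£120 billion.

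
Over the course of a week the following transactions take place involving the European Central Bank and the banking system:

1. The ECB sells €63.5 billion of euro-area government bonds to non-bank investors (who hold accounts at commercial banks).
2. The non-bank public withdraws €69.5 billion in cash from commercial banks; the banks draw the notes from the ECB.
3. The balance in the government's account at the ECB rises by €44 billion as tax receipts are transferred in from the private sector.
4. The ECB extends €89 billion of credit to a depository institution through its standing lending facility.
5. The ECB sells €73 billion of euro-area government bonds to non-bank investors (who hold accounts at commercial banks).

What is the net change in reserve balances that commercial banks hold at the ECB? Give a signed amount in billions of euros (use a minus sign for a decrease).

Asset sale (to non-banks) €63.5 billion: the non-bank buyers' banks settle from reserves → −€63.5B.
Currency withdrawal €69.5 billion: banks swap reserves for currency → −€69.5B.
Government account inflow €44 billion: funds move from bank reserves into the government account → −€44B.
Discount-window loan €89 billion: the loan is credited to the bank's reserve account → +€89B.
Asset sale (to non-banks) €73 billion: the non-bank buyers' banks settle from reserves → −€73B.
Net: −63.5 − 69.5 − 44 + 89 − 73 = -€161 billion.

-€161 billion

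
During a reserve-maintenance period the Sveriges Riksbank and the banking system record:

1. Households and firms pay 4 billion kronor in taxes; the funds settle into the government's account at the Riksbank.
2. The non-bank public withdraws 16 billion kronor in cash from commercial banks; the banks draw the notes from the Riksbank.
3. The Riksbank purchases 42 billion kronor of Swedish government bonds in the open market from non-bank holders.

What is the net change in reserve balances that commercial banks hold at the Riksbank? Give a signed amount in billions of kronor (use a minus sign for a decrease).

Riksbank balance sheet:
  Assets:      Securities +42B
  Liabilities: Bank reserves +22B, Currency in circulation +16B, Government deposits +4B
Commercial banking system:
  Assets:      Reserves at CB +22B
  Liabilities: Checkable deposits +22B
So the change in reserve balances that commercial banks hold at the Riksbank is +22 billion.

+22 billion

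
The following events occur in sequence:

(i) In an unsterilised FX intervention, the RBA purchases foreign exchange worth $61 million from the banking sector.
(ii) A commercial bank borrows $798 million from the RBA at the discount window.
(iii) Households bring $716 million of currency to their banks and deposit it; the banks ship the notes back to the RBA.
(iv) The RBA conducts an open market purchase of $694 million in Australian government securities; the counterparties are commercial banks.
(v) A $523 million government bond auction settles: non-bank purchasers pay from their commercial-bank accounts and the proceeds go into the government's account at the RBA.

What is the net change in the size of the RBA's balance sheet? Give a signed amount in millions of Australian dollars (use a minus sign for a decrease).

+$1553 million

FX purchase $61 million: an RBA asset is acquired → +$61M.
Discount-window loan $798 million: an RBA asset is acquired → +$798M.
Currency deposit $716 million: only the composition of liabilities changes → 0.
OMO purchase (from banks) $694 million: an RBA asset is acquired → +$694M.
Government account inflow $523 million: only the composition of liabilities changes → 0.
Net: 61 + 798 + 0 + 694 + 0 = +$1553 million.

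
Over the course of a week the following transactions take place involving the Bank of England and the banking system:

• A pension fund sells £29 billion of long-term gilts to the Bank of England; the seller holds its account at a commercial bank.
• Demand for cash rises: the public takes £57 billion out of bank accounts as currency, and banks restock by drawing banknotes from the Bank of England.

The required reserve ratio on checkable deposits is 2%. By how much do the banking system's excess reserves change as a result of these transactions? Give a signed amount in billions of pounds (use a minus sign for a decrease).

Asset purchase (from non-banks) £29 billion: reserves +£29B, deposits +£29B.
Currency withdrawal £57 billion: reserves −£57B, deposits −£57B.
Totals: Δreserves = −£28B, Δdeposits = −£28B.
Δrequired reserves = 2% × −£28B = −£0.56B.
Δexcess reserves = Δreserves − Δrequired = −£28B − (−£0.56B) = -£27.44 billion.

-£27.44 billion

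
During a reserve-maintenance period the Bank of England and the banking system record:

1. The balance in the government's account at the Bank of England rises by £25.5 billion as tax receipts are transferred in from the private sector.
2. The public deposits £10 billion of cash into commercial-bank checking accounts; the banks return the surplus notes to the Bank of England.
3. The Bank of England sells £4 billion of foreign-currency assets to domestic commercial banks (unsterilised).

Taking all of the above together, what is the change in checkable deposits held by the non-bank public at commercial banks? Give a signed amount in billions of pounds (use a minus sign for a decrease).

Government account inflow £25.5 billion: non-bank counterparties' bank balances fall → −£25.5B.
Currency deposit £10 billion: non-bank counterparties' bank balances rise → +£10B.
FX sale £4 billion: the counterparty is a bank, so public deposits are unchanged → 0.
Net: −25.5 + 10 + 0 = -£15.5 billion.

-£15.5 billion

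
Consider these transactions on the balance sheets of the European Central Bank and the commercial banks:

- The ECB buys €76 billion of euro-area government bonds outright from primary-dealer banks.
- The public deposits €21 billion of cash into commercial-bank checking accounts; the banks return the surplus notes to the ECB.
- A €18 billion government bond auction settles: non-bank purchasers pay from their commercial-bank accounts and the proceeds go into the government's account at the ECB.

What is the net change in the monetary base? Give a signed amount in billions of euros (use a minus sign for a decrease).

+€58 billion

ECB balance sheet:
  Assets:      Securities +€76B
  Liabilities: Bank reserves +€79B, Currency in circulation −€21B, Government deposits +€18B
Monetary base = currency + reserves: −€21B + (+€79B) = +€58 billion.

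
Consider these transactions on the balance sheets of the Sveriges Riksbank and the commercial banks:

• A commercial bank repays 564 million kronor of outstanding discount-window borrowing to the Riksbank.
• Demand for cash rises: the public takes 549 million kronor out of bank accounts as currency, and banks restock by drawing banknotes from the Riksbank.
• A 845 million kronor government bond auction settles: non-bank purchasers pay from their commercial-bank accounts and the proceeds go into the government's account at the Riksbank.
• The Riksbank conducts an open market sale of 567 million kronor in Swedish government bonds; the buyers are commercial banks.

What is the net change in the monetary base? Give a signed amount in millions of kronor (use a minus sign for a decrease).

Riksbank balance sheet:
  Assets:      Securities −567M, Loans to banks −564M
  Liabilities: Bank reserves −2525M, Currency in circulation +549M, Government deposits +845M
Commercial banking system:
  Assets:      Reserves at CB −2525M, Securities +567M
  Liabilities: Checkable deposits −1394M, Borrowings from CB −564M
Monetary base = currency + reserves: +549M + (−2525M) = -1976 million.

-1976 million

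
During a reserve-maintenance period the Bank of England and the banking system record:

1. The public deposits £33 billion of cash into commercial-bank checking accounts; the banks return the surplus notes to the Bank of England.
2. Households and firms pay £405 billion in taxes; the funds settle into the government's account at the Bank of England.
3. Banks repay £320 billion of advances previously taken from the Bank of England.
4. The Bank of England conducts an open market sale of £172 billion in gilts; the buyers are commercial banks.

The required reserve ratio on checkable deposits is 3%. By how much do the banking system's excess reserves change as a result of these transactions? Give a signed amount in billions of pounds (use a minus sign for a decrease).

-£852.84 billion

Currency deposit £33 billion: reserves +£33B, deposits +£33B.
Government account inflow £405 billion: reserves −£405B, deposits −£405B.
Discount-window repayment £320 billion: reserves −£320B, deposits 0.
OMO sale (to banks) £172 billion: reserves −£172B, deposits 0.
Totals: Δreserves = −£864B, Δdeposits = −£372B.
Δrequired reserves = 3% × −£372B = −£11.16B.
Δexcess reserves = Δreserves − Δrequired = −£864B − (−£11.16B) = -£852.84 billion.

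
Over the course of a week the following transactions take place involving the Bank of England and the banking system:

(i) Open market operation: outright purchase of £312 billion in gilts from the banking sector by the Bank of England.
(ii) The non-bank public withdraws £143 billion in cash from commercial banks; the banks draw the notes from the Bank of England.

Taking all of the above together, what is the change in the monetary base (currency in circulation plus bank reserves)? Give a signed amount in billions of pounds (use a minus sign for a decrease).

Bank of England balance sheet:
  Assets:      Securities +£312B
  Liabilities: Bank reserves +£169B, Currency in circulation +£143B
Monetary base = currency + reserves: +£143B + (+£169B) = +£312 billion.

+£312 billion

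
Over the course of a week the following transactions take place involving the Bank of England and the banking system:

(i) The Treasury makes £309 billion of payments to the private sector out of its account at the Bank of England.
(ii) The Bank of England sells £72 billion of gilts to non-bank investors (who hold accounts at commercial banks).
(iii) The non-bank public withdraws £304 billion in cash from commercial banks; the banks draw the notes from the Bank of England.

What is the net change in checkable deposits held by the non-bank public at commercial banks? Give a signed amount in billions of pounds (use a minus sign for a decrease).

-£67 billion

Government spending £309 billion: non-bank counterparties' bank balances rise → +£309B.
Asset sale (to non-banks) £72 billion: non-bank counterparties' bank balances fall → −£72B.
Currency withdrawal £304 billion: non-bank counterparties' bank balances fall → −£304B.
Net: 309 − 72 − 304 = -£67 billion.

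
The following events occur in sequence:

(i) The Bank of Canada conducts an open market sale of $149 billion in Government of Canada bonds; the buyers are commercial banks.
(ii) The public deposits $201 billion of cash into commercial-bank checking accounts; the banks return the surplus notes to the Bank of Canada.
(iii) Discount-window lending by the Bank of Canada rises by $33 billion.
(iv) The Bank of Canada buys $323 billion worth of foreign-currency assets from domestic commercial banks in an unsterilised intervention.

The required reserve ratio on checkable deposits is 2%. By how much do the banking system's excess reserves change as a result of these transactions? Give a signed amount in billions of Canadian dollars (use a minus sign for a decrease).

OMO sale (to banks) $149 billion: reserves −$149B, deposits 0.
Currency deposit $201 billion: reserves +$201B, deposits +$201B.
Discount-window loan $33 billion: reserves +$33B, deposits 0.
FX purchase $323 billion: reserves +$323B, deposits 0.
Totals: Δreserves = +$408B, Δdeposits = +$201B.
Δrequired reserves = 2% × +$201B = +$4.02B.
Δexcess reserves = Δreserves − Δrequired = +$408B − (+$4.02B) = +$403.98 billion.

+$403.98 billion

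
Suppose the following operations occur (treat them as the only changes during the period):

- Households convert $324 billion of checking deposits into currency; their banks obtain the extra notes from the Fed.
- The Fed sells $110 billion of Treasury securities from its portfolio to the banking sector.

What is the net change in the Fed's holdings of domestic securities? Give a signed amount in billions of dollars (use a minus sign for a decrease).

-$110 billion

Currency withdrawal $324 billion: the Fed's securities portfolio is untouched → 0.
OMO sale (to banks) $110 billion: securities removed from the Fed's portfolio → −$110B.
Net: 0 − 110 = -$110 billion.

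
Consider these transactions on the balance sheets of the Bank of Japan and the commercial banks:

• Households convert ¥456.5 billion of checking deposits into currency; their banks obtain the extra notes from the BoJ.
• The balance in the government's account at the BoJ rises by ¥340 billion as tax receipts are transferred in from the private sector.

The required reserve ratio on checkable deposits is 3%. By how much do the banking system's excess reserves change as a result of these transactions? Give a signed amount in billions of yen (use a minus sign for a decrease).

-¥772.605 billion

Currency withdrawal ¥456.5 billion: reserves −¥456.5B, deposits −¥456.5B.
Government account inflow ¥340 billion: reserves −¥340B, deposits −¥340B.
Totals: Δreserves = −¥796.5B, Δdeposits = −¥796.5B.
Δrequired reserves = 3% × −¥796.5B = −¥23.895B.
Δexcess reserves = Δreserves − Δrequired = −¥796.5B − (−¥23.895B) = -¥772.605 billion.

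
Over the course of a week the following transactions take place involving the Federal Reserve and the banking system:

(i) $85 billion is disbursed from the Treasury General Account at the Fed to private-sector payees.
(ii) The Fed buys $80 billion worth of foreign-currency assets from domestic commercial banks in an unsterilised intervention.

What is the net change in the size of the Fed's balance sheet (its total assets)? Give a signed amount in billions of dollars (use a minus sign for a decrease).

+$80 billion

Fed balance sheet:
  Assets:      Foreign assets +$80B
  Liabilities: Bank reserves +$165B, Government deposits −$85B
Change in total Fed assets = +$80 billion.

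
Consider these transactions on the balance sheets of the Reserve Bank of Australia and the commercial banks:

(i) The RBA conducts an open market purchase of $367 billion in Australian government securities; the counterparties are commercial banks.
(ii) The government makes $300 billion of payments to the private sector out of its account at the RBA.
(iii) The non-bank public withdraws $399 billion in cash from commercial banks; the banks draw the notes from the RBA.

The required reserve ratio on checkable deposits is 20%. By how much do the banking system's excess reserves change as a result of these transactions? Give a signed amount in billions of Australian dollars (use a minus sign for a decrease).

OMO purchase (from banks) $367 billion: reserves +$367B, deposits 0.
Government spending $300 billion: reserves +$300B, deposits +$300B.
Currency withdrawal $399 billion: reserves −$399B, deposits −$399B.
Totals: Δreserves = +$268B, Δdeposits = −$99B.
Δrequired reserves = 20% × −$99B = −$19.8B.
Δexcess reserves = Δreserves − Δrequired = +$268B − (−$19.8B) = +$287.8 billion.

+$287.8 billion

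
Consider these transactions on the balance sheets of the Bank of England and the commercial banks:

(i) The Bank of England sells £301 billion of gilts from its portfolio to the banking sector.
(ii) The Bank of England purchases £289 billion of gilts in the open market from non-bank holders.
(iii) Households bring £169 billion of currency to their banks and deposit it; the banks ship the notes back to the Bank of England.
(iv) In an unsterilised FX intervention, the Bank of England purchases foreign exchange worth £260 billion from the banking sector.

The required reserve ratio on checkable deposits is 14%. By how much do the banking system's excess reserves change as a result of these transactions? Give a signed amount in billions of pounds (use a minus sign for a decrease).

OMO sale (to banks) £301 billion: reserves −£301B, deposits 0.
Asset purchase (from non-banks) £289 billion: reserves +£289B, deposits +£289B.
Currency deposit £169 billion: reserves +£169B, deposits +£169B.
FX purchase £260 billion: reserves +£260B, deposits 0.
Totals: Δreserves = +£417B, Δdeposits = +£458B.
Δrequired reserves = 14% × +£458B = +£64.12B.
Δexcess reserves = Δreserves − Δrequired = +£417B − (+£64.12B) = +£352.88 billion.

+£352.88 billion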